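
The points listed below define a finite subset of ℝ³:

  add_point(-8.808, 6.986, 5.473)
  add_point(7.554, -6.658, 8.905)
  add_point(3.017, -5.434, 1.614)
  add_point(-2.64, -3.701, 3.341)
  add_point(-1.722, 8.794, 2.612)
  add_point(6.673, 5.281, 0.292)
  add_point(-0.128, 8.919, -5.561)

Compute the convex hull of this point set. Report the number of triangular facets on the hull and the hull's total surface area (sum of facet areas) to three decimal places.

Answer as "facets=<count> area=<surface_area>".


facets=10 area=529.218

7 of the 7 inputs are extreme points: [0, 1, 2, 3, 4, 5, 6].

Area of each hull facet:
  f1: (p5, p2, p1) → 49.3399
  f2: (p5, p2, p6) → 54.0888
  f3: (p3, p1, p0) → 62.6387
  f4: (p3, p2, p1) → 25.6287
  f5: (p3, p6, p0) → 84.1259
  f6: (p3, p2, p6) → 48.0640
  f7: (p4, p6, p0) → 27.6518
  f8: (p4, p5, p6) → 35.7042
  f9: (p4, p1, p0) → 74.2967
  f10: (p4, p5, p1) → 67.6787
Σ area = 529.218

Euler: V−E+F = 7−15+10 = 2.


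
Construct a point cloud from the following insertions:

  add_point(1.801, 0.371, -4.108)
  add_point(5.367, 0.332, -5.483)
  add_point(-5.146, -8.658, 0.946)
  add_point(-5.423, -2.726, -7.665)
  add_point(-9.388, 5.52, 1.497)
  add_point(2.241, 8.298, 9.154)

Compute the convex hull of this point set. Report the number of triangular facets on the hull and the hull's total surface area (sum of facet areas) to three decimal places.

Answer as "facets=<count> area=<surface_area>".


5 of the 6 inputs are extreme points: [1, 2, 3, 4, 5].

Per-facet area ½‖(b−a)×(c−a)‖:
  f1: (p5, p1, p4) → 109.9697
  f2: (p5, p2, p4) → 105.0912
  f3: (p5, p2, p1) → 126.3167
  f4: (p3, p1, p4) → 73.9592
  f5: (p3, p2, p4) → 66.1634
  f6: (p3, p2, p1) → 59.7273
Σ area = 541.228

Euler characteristic 5−9+6 = 2 ✓

facets=6 area=541.228


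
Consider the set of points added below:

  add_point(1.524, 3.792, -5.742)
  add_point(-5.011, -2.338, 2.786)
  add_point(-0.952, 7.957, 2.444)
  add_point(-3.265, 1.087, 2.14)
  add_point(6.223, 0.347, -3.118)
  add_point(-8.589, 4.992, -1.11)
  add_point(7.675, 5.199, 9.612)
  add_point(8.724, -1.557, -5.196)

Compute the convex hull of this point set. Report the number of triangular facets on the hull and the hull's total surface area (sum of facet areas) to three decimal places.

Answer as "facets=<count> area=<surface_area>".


facets=8 area=486.053

Extreme-point indices: [0, 1, 2, 5, 6, 7] — 6 of 8 on the boundary.

Facet areas (half cross-product norm):
  f1: (p1, p6, p5) → 73.0045
  f2: (p1, p6, p7) → 113.0080
  f3: (p0, p6, p7) → 71.0869
  f4: (p0, p1, p5) → 48.7392
  f5: (p0, p1, p7) → 55.3698
  f6: (p2, p6, p5) → 30.4951
  f7: (p2, p0, p5) → 40.9522
  f8: (p2, p0, p6) → 53.3972
Σ area = 486.053

Check V−E+F: 6 − 12 + 8 = 2.


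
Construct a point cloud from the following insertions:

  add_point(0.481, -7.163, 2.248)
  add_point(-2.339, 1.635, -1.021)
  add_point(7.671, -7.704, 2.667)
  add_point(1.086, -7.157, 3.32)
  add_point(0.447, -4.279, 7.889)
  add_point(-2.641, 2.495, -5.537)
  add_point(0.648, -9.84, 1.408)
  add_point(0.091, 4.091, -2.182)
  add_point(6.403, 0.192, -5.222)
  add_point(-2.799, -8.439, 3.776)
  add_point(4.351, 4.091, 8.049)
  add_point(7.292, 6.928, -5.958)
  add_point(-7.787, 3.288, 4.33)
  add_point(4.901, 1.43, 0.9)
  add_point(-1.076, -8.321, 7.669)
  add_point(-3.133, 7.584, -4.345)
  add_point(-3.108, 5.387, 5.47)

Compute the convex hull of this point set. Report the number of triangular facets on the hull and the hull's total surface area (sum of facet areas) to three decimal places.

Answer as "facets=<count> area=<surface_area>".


facets=20 area=758.129

12 of the 17 inputs are extreme points: [2, 4, 5, 6, 8, 9, 10, 11, 12, 14, 15, 16].

Facet areas (half cross-product norm):
  f1: (p10, p11, p2) → 94.1541
  f2: (p4, p10, p12) → 51.9941
  f3: (p16, p10, p12) → 11.5321
  f4: (p15, p5, p12) → 27.8141
  f5: (p15, p5, p11) → 27.2532
  f6: (p15, p16, p12) → 26.2063
  f7: (p15, p10, p11) → 72.7011
  f8: (p15, p16, p10) → 37.6415
  f9: (p8, p11, p2) → 25.2255
  f10: (p8, p5, p11) → 31.6750
  f11: (p9, p5, p12) → 68.2224
  f12: (p14, p10, p2) → 63.0143
  f13: (p14, p4, p10) → 1.6584
  f14: (p14, p4, p12) → 23.8655
  f15: (p14, p9, p12) → 27.0449
  f16: (p6, p8, p5) → 60.7767
  f17: (p6, p9, p5) → 31.4649
  f18: (p6, p8, p2) → 41.8209
  f19: (p6, p14, p2) → 24.8311
  f20: (p6, p14, p9) → 9.2325
Σ area = 758.129

Euler characteristic 12−30+20 = 2 ✓


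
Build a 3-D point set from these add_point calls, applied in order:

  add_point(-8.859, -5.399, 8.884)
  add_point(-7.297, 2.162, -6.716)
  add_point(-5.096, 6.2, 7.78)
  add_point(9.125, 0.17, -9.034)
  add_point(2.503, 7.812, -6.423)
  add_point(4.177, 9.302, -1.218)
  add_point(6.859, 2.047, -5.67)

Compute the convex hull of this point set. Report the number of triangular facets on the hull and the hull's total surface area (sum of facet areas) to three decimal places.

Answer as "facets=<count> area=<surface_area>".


Hull vertices (7/7): indices [0, 1, 2, 3, 4, 5, 6].

Triangle areas on the boundary:
  f1: (p1, p3, p0) → 143.4832
  f2: (p2, p1, p0) → 91.0262
  f3: (p6, p3, p0) → 36.3619
  f4: (p6, p5, p3) → 9.8591
  f5: (p6, p2, p0) → 112.9115
  f6: (p6, p2, p5) → 55.3717
  f7: (p4, p5, p3) → 28.7649
  f8: (p4, p1, p3) → 58.1528
  f9: (p4, p2, p5) → 35.2075
  f10: (p4, p2, p1) → 82.5386
Σ area = 653.677

Check V−E+F: 7 − 15 + 10 = 2.

facets=10 area=653.677


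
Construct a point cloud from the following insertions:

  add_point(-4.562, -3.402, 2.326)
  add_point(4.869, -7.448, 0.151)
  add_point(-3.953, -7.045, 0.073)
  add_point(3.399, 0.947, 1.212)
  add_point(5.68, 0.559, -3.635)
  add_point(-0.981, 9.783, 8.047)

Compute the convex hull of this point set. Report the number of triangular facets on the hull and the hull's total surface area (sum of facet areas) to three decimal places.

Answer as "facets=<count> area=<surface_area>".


facets=8 area=320.868

Hull vertices (6/6): indices [0, 1, 2, 3, 4, 5].

Per-facet area ½‖(b−a)×(c−a)‖:
  f1: (p5, p4, p0) → 88.3880
  f2: (p1, p5, p0) → 76.0237
  f3: (p2, p4, p0) → 26.9022
  f4: (p2, p1, p0) → 18.8118
  f5: (p2, p1, p4) → 39.2319
  f6: (p3, p5, p4) → 22.2852
  f7: (p3, p1, p4) → 22.3030
  f8: (p3, p1, p5) → 26.9220
Σ area = 320.868

Euler characteristic 6−12+8 = 2 ✓


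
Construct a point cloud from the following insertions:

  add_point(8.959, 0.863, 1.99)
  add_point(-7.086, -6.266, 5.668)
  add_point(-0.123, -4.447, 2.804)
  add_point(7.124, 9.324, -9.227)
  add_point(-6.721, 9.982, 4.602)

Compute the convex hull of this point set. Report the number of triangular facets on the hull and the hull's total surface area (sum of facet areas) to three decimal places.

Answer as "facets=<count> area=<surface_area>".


facets=6 area=556.407

Hull vertices (5/5): indices [0, 1, 2, 3, 4].

Area of each hull facet:
  f1: (p4, p0, p1) → 131.8932
  f2: (p3, p4, p1) → 159.3812
  f3: (p3, p4, p0) → 124.0534
  f4: (p2, p0, p1) → 15.9735
  f5: (p2, p3, p1) → 52.7243
  f6: (p2, p3, p0) → 72.3819
Σ area = 556.407

Euler characteristic 5−9+6 = 2 ✓


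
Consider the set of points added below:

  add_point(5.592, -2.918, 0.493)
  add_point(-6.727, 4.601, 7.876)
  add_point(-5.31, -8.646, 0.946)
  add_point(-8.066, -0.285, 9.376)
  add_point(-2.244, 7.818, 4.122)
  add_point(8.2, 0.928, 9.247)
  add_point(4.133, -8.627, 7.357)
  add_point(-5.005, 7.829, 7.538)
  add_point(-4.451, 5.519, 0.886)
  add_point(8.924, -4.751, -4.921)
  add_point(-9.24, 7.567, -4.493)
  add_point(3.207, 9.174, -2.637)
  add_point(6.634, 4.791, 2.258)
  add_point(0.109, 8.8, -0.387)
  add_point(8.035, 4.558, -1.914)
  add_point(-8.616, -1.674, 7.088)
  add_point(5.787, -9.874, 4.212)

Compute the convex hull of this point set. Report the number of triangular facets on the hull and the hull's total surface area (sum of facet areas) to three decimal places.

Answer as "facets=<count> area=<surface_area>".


14 of the 17 inputs are extreme points: [1, 2, 3, 5, 6, 7, 9, 10, 11, 12, 13, 14, 15, 16].

Area of each hull facet:
  f1: (p11, p9, p10) → 93.9765
  f2: (p2, p9, p10) → 137.9484
  f3: (p7, p5, p11) → 89.6859
  f4: (p7, p5, p3) → 65.8118
  f5: (p14, p11, p9) → 24.0965
  f6: (p14, p5, p9) → 57.6486
  f7: (p15, p3, p10) → 19.0121
  f8: (p15, p2, p10) → 73.0873
  f9: (p15, p2, p3) → 7.8391
  f10: (p16, p5, p9) → 65.9207
  f11: (p16, p2, p9) → 63.5777
  f12: (p13, p11, p10) → 17.0156
  f13: (p13, p7, p10) → 48.0595
  f14: (p13, p7, p11) → 6.5571
  f15: (p1, p3, p10) → 30.8701
  f16: (p1, p7, p10) → 23.3476
  f17: (p1, p7, p3) → 2.8044
  f18: (p12, p5, p11) → 10.5273
  f19: (p12, p14, p11) → 14.6071
  f20: (p12, p14, p5) → 12.3172
  f21: (p6, p5, p3) → 76.8714
  f22: (p6, p16, p5) → 19.0792
  f23: (p6, p2, p3) → 68.1175
  f24: (p6, p16, p2) → 21.3695
Σ area = 1050.148

Euler: V−E+F = 14−36+24 = 2.

facets=24 area=1050.148


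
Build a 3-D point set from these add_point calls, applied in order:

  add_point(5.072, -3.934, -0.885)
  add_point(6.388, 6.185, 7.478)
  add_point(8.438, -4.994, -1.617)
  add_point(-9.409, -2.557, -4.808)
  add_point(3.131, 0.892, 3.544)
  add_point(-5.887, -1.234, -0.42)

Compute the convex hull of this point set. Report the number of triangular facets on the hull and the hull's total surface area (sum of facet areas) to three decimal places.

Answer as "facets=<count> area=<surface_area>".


Hull vertices (6/6): indices [0, 1, 2, 3, 4, 5].

Area of each hull facet:
  f1: (p1, p2, p3) → 131.9992
  f2: (p0, p2, p3) → 13.3058
  f3: (p5, p1, p3) → 17.7824
  f4: (p5, p0, p3) → 28.1745
  f5: (p4, p5, p1) → 24.1543
  f6: (p4, p5, p0) → 34.0357
  f7: (p4, p1, p2) → 30.2952
  f8: (p4, p0, p2) → 9.8046
Σ area = 289.552

Euler characteristic 6−12+8 = 2 ✓

facets=8 area=289.552


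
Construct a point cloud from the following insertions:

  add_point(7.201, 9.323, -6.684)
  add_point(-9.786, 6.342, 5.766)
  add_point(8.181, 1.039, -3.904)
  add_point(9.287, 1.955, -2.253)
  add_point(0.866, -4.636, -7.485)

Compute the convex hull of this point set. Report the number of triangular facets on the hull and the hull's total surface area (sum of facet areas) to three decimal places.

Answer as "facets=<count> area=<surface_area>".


facets=6 area=412.699

Extreme-point indices: [0, 1, 2, 3, 4] — 5 of 5 on the boundary.

Area of each hull facet:
  f1: (p4, p3, p1) → 117.6280
  f2: (p0, p3, p1) → 91.7547
  f3: (p0, p4, p1) → 147.6633
  f4: (p2, p4, p3) → 5.0778
  f5: (p2, p0, p3) → 9.5723
  f6: (p2, p0, p4) → 41.0032
Σ area = 412.699

Euler: V−E+F = 5−9+6 = 2.


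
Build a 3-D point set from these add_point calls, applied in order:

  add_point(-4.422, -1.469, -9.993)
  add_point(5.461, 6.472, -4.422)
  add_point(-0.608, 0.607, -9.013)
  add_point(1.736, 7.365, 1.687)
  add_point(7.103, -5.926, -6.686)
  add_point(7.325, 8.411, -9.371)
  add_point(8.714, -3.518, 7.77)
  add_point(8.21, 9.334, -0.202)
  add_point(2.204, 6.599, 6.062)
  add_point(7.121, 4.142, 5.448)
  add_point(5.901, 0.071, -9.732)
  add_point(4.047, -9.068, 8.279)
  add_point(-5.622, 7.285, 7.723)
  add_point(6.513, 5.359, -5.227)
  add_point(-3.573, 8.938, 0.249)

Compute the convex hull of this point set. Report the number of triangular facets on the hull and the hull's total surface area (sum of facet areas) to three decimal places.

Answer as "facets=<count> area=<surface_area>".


facets=18 area=1022.693

Extreme-point indices: [0, 4, 5, 6, 7, 8, 9, 10, 11, 12, 14] — 11 of 15 on the boundary.

Triangle areas on the boundary:
  f1: (p9, p7, p6) → 18.5996
  f2: (p11, p6, p12) → 65.1524
  f3: (p11, p0, p12) → 173.6191
  f4: (p11, p4, p6) → 53.1588
  f5: (p11, p4, p0) → 98.7276
  f6: (p14, p7, p12) → 44.5731
  f7: (p14, p0, p12) → 50.2846
  f8: (p10, p4, p0) → 35.6136
  f9: (p8, p6, p12) → 40.2783
  f10: (p8, p9, p6) → 18.7153
  f11: (p8, p7, p12) → 23.7394
  f12: (p8, p9, p7) → 21.3423
  f13: (p5, p14, p0) → 95.2426
  f14: (p5, p10, p0) → 41.9918
  f15: (p5, p14, p7) → 54.5111
  f16: (p5, p10, p4) → 16.7325
  f17: (p5, p7, p6) → 62.8901
  f18: (p5, p4, p6) → 107.5204
Σ area = 1022.693

Check V−E+F: 11 − 27 + 18 = 2.


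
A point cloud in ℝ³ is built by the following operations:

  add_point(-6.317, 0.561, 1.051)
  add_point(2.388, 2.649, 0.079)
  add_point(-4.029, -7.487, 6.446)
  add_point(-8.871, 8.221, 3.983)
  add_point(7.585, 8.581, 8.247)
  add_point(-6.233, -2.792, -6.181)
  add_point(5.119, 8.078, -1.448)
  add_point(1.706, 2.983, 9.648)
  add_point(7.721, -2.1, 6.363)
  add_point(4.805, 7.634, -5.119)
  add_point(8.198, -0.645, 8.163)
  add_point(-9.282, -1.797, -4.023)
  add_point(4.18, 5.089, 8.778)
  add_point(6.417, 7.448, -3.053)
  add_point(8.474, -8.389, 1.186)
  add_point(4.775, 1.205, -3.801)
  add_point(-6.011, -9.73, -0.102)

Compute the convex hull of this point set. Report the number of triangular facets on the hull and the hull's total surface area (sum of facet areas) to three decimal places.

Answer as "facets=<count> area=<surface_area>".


facets=22 area=1030.355

Hull vertices (13/17): indices [2, 3, 4, 5, 6, 7, 9, 10, 11, 13, 14, 15, 16].

Triangle areas on the boundary:
  f1: (p3, p7, p4) → 52.4659
  f2: (p3, p9, p11) → 98.9162
  f3: (p3, p2, p7) → 80.0158
  f4: (p10, p4, p14) → 31.9495
  f5: (p10, p7, p4) → 29.6039
  f6: (p10, p2, p14) → 66.8416
  f7: (p10, p2, p7) → 46.7859
  f8: (p5, p9, p11) → 27.4834
  f9: (p13, p4, p14) → 92.9200
  f10: (p13, p9, p14) → 20.3630
  f11: (p6, p3, p4) → 74.6075
  f12: (p6, p3, p9) → 26.7317
  f13: (p6, p13, p4) → 8.7550
  f14: (p6, p13, p9) → 2.7803
  f15: (p15, p9, p14) → 15.6649
  f16: (p15, p5, p14) → 67.9130
  f17: (p15, p5, p9) → 37.5072
  f18: (p16, p2, p14) → 48.5876
  f19: (p16, p5, p14) → 67.3700
  f20: (p16, p5, p11) → 17.6182
  f21: (p16, p3, p11) → 55.8308
  f22: (p16, p3, p2) → 59.6434
Σ area = 1030.355

Check V−E+F: 13 − 33 + 22 = 2.


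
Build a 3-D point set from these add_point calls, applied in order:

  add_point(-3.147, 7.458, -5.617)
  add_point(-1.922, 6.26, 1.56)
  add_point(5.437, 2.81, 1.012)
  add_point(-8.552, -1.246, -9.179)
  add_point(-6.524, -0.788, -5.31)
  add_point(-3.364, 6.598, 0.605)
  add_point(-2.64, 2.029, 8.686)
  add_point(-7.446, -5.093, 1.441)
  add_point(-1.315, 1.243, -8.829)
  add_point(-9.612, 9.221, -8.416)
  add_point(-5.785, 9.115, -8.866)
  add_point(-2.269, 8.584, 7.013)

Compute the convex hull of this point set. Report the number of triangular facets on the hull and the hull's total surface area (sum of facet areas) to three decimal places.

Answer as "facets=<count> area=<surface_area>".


facets=12 area=657.116

Extreme-point indices: [2, 3, 6, 7, 8, 9, 10, 11] — 8 of 12 on the boundary.

Area of each hull facet:
  f1: (p6, p7, p2) → 62.5098
  f2: (p8, p7, p2) → 77.5736
  f3: (p11, p6, p2) → 36.3557
  f4: (p11, p7, p9) → 120.7461
  f5: (p11, p6, p7) → 33.4557
  f6: (p10, p8, p2) → 53.7174
  f7: (p10, p11, p9) → 31.2014
  f8: (p10, p11, p2) → 86.3786
  f9: (p3, p7, p9) → 57.4898
  f10: (p3, p8, p7) → 43.4606
  f11: (p3, p10, p9) → 20.1432
  f12: (p3, p10, p8) → 34.0837
Σ area = 657.116

Euler: V−E+F = 8−18+12 = 2.


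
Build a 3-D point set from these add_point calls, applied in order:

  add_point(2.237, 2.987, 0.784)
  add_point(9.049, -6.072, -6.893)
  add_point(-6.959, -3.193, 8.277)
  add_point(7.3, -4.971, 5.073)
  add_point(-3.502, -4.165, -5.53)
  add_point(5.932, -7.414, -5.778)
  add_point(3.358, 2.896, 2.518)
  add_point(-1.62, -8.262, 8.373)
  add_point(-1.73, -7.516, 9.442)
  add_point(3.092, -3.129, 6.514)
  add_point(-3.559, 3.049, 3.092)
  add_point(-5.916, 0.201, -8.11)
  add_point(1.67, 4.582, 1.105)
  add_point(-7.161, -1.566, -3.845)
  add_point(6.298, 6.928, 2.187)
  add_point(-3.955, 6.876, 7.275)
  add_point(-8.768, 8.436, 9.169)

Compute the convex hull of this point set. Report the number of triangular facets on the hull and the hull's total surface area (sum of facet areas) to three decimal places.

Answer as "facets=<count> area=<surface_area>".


facets=22 area=946.089

Extreme-point indices: [1, 2, 3, 4, 5, 7, 8, 9, 11, 13, 14, 15, 16] — 13 of 17 on the boundary.

Facet areas (half cross-product norm):
  f1: (p14, p11, p16) → 135.2138
  f2: (p14, p11, p1) → 118.4409
  f3: (p15, p14, p16) → 9.4097
  f4: (p3, p14, p1) → 73.9369
  f5: (p3, p15, p14) → 70.2626
  f6: (p3, p15, p16) → 22.5458
  f7: (p5, p11, p1) → 22.4675
  f8: (p5, p4, p11) → 21.3510
  f9: (p5, p4, p7) → 71.6200
  f10: (p5, p3, p1) → 19.8851
  f11: (p5, p3, p7) → 55.8519
  f12: (p13, p4, p11) → 10.8894
  f13: (p13, p11, p16) → 34.0284
  f14: (p13, p2, p16) → 72.0626
  f15: (p13, p2, p7) → 44.7250
  f16: (p13, p4, p7) → 34.9098
  f17: (p8, p3, p7) → 6.5024
  f18: (p8, p2, p16) → 28.0912
  f19: (p8, p2, p7) → 4.3178
  f20: (p9, p3, p16) → 14.9411
  f21: (p9, p8, p16) → 59.5227
  f22: (p9, p8, p3) → 15.1139
Σ area = 946.089

Euler characteristic 13−33+22 = 2 ✓


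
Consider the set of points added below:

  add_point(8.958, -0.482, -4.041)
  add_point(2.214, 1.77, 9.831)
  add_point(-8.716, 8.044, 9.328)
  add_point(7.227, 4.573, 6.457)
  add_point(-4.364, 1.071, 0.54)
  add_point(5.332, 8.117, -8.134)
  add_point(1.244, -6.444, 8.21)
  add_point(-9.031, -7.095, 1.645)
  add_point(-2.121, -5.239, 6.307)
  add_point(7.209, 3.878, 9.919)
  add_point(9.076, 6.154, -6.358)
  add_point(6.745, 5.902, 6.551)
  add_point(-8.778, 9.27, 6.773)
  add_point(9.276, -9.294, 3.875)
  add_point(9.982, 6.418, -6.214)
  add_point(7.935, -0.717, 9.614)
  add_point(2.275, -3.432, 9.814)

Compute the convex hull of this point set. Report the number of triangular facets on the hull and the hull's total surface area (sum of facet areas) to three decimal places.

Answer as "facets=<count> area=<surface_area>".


facets=22 area=1098.775

13 of the 17 inputs are extreme points: [0, 1, 2, 5, 6, 7, 9, 11, 12, 13, 14, 15, 16].

Triangle areas on the boundary:
  f1: (p5, p12, p7) → 170.2300
  f2: (p2, p12, p7) → 24.0594
  f3: (p11, p9, p14) → 15.0826
  f4: (p11, p5, p14) → 34.6067
  f5: (p11, p5, p12) → 117.7703
  f6: (p11, p2, p12) → 22.4009
  f7: (p11, p2, p9) → 31.3456
  f8: (p15, p9, p14) → 38.5413
  f9: (p15, p13, p14) → 89.5127
  f10: (p0, p13, p14) → 19.1147
  f11: (p0, p5, p14) → 18.5818
  f12: (p0, p13, p7) → 107.9360
  f13: (p0, p5, p7) → 101.5879
  f14: (p16, p15, p9) → 14.0389
  f15: (p16, p15, p13) → 31.8606
  f16: (p1, p2, p9) → 27.2125
  f17: (p1, p16, p9) → 13.0581
  f18: (p1, p16, p2) → 28.2706
  f19: (p6, p2, p7) → 98.6807
  f20: (p6, p16, p2) → 26.0171
  f21: (p6, p13, p7) → 52.2145
  f22: (p6, p16, p13) → 16.6523
Σ area = 1098.775

Check V−E+F: 13 − 33 + 22 = 2.


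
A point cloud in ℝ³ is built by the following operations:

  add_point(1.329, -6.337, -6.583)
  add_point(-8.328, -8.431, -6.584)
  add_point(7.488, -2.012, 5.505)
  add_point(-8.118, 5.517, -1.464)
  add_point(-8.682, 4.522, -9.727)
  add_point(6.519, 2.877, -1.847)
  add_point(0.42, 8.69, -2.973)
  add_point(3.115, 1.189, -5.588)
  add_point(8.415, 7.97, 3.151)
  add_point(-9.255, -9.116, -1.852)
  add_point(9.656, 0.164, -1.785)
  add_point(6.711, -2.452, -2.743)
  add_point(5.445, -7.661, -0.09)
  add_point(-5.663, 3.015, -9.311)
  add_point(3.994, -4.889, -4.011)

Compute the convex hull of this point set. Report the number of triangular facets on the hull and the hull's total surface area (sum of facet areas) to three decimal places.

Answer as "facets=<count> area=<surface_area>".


facets=20 area=884.357

Hull vertices (12/15): indices [0, 1, 2, 3, 4, 6, 7, 8, 9, 10, 12, 13].

Facet areas (half cross-product norm):
  f1: (p3, p4, p9) → 60.5424
  f2: (p3, p2, p9) → 129.5567
  f3: (p8, p2, p10) → 35.2274
  f4: (p8, p3, p2) → 88.0963
  f5: (p1, p4, p9) → 30.2850
  f6: (p7, p0, p10) → 29.5196
  f7: (p12, p2, p10) → 30.1579
  f8: (p12, p0, p10) → 35.2269
  f9: (p12, p2, p9) → 56.1236
  f10: (p12, p1, p9) → 36.0905
  f11: (p12, p1, p0) → 33.8164
  f12: (p6, p3, p4) → 38.4428
  f13: (p6, p8, p3) → 36.9826
  f14: (p6, p8, p10) → 46.4670
  f15: (p6, p7, p10) → 31.0883
  f16: (p13, p7, p0) → 37.7506
  f17: (p13, p1, p4) → 19.8460
  f18: (p13, p1, p0) → 54.1794
  f19: (p13, p6, p4) → 16.6529
  f20: (p13, p6, p7) → 38.3052
Σ area = 884.357

Check V−E+F: 12 − 30 + 20 = 2.


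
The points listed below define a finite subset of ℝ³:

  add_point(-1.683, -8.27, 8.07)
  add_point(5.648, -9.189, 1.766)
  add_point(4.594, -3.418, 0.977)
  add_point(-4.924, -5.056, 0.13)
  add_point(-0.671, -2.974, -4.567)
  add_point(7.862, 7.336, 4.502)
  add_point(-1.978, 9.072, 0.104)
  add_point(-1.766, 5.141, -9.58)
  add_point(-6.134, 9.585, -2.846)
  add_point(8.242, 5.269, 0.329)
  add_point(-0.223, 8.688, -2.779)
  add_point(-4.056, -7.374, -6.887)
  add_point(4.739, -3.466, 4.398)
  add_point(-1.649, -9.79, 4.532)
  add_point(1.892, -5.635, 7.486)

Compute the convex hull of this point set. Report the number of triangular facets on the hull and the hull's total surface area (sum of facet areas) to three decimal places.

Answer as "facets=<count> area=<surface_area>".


Hull vertices (12/15): indices [0, 1, 3, 5, 6, 7, 8, 9, 10, 11, 13, 14].

Triangle areas on the boundary:
  f1: (p1, p7, p9) → 103.7125
  f2: (p5, p1, p9) → 32.5224
  f3: (p11, p7, p8) → 58.0533
  f4: (p11, p1, p13) → 45.9911
  f5: (p11, p1, p7) → 84.5275
  f6: (p0, p1, p13) → 14.3632
  f7: (p10, p7, p9) → 36.0771
  f8: (p10, p5, p9) → 22.4898
  f9: (p10, p7, p8) → 23.1706
  f10: (p6, p0, p8) → 45.9014
  f11: (p6, p0, p5) → 98.4718
  f12: (p6, p10, p8) → 8.6853
  f13: (p6, p10, p5) → 18.3550
  f14: (p3, p11, p13) → 25.5732
  f15: (p3, p0, p13) → 13.3265
  f16: (p3, p11, p8) → 55.3181
  f17: (p3, p0, p8) → 57.6180
  f18: (p14, p5, p1) → 56.1433
  f19: (p14, p0, p1) → 16.8685
  f20: (p14, p0, p5) → 15.7360
Σ area = 832.905

Euler characteristic 12−30+20 = 2 ✓

facets=20 area=832.905


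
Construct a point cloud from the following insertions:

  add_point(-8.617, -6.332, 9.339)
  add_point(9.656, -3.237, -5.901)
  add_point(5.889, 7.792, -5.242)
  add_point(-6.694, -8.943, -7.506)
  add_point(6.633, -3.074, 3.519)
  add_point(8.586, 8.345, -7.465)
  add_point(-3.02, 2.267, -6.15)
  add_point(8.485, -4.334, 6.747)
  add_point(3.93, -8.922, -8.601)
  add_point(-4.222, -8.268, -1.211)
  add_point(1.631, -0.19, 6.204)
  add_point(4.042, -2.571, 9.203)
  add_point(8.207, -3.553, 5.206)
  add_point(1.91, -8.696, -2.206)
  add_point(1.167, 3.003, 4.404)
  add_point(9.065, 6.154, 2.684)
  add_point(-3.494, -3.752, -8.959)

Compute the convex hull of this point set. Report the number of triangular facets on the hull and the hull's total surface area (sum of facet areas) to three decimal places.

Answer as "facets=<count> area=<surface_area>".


facets=24 area=1054.401

Extreme-point indices: [0, 1, 2, 3, 5, 6, 7, 8, 9, 11, 13, 14, 15, 16] — 14 of 17 on the boundary.

Per-facet area ½‖(b−a)×(c−a)‖:
  f1: (p6, p3, p0) → 99.3267
  f2: (p14, p6, p0) → 81.8672
  f3: (p15, p5, p1) → 57.3054
  f4: (p15, p7, p1) → 64.3744
  f5: (p9, p3, p0) → 27.2691
  f6: (p8, p7, p1) → 53.1930
  f7: (p8, p5, p1) → 41.5085
  f8: (p16, p6, p5) → 39.4145
  f9: (p16, p6, p3) → 15.1662
  f10: (p16, p8, p5) → 76.4440
  f11: (p16, p8, p3) → 28.3213
  f12: (p2, p6, p5) → 13.7672
  f13: (p2, p14, p6) → 54.1705
  f14: (p2, p15, p5) → 14.5543
  f15: (p2, p15, p14) → 37.5828
  f16: (p11, p14, p0) → 51.6213
  f17: (p11, p15, p14) → 34.2210
  f18: (p11, p7, p0) → 25.2111
  f19: (p11, p15, p7) → 30.1166
  f20: (p13, p7, p0) → 91.6286
  f21: (p13, p8, p7) → 33.1333
  f22: (p13, p9, p0) → 30.5981
  f23: (p13, p9, p3) → 20.7188
  f24: (p13, p8, p3) → 32.8875
Σ area = 1054.401

Euler: V−E+F = 14−36+24 = 2.


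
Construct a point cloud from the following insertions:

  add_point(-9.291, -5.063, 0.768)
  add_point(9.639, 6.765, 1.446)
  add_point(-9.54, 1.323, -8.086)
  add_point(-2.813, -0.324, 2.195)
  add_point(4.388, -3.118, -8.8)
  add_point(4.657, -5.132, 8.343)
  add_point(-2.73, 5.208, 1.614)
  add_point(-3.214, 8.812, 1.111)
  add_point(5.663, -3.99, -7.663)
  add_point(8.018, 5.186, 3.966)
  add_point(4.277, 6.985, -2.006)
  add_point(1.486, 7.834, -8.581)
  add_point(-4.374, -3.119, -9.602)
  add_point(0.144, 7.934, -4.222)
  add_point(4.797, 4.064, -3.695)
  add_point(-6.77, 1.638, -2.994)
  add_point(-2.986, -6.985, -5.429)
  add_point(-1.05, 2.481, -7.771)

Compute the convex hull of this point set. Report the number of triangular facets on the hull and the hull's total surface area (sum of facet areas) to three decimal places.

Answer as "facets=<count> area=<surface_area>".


Hull vertices (11/18): indices [0, 1, 2, 4, 5, 7, 8, 9, 11, 12, 16].

Facet areas (half cross-product norm):
  f1: (p8, p5, p1) → 98.3148
  f2: (p0, p7, p2) → 71.2512
  f3: (p0, p7, p5) → 112.2151
  f4: (p9, p5, p1) → 11.1434
  f5: (p9, p7, p1) → 20.3934
  f6: (p9, p7, p5) → 70.7836
  f7: (p11, p8, p1) → 76.5833
  f8: (p11, p7, p1) → 63.8909
  f9: (p11, p7, p2) → 64.5839
  f10: (p12, p0, p2) → 37.2338
  f11: (p12, p11, p2) → 42.3411
  f12: (p16, p8, p5) → 71.8582
  f13: (p16, p0, p5) → 68.7909
  f14: (p16, p12, p0) → 26.0417
  f15: (p4, p11, p8) → 8.7089
  f16: (p4, p12, p11) → 48.2295
  f17: (p4, p16, p8) → 8.5444
  f18: (p4, p16, p12) → 24.5658
Σ area = 925.474

Euler characteristic 11−27+18 = 2 ✓

facets=18 area=925.474


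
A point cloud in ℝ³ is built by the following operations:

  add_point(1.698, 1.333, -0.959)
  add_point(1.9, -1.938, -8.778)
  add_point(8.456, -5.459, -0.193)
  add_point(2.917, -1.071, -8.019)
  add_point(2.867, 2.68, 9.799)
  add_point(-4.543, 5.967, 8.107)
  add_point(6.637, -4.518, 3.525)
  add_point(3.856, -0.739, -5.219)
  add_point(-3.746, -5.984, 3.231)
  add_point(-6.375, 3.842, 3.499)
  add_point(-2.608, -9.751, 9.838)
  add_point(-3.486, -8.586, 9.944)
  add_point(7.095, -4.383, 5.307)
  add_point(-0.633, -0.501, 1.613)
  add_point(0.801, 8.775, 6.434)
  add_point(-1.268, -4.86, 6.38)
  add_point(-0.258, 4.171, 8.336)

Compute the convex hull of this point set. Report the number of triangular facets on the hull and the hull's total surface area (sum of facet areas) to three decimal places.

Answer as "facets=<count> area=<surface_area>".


12 of the 17 inputs are extreme points: [1, 2, 3, 4, 5, 7, 8, 9, 10, 11, 12, 14].

Facet areas (half cross-product norm):
  f1: (p1, p10, p2) → 87.0974
  f2: (p1, p14, p9) → 72.9804
  f3: (p5, p14, p9) → 16.4118
  f4: (p12, p10, p2) → 30.5208
  f5: (p12, p14, p2) → 39.6287
  f6: (p8, p1, p9) → 69.7421
  f7: (p8, p1, p10) → 30.0406
  f8: (p3, p1, p2) → 7.1110
  f9: (p3, p1, p14) → 10.3899
  f10: (p4, p5, p14) → 21.9811
  f11: (p4, p12, p10) → 54.9279
  f12: (p4, p12, p14) → 28.6942
  f13: (p7, p14, p2) → 63.6164
  f14: (p7, p3, p2) → 8.9953
  f15: (p7, p3, p14) → 15.7920
  f16: (p11, p4, p10) → 8.6775
  f17: (p11, p4, p5) → 53.3314
  f18: (p11, p5, p9) → 38.3202
  f19: (p11, p8, p9) → 34.5534
  f20: (p11, p8, p10) → 5.1124
Σ area = 697.924

Check V−E+F: 12 − 30 + 20 = 2.

facets=20 area=697.924


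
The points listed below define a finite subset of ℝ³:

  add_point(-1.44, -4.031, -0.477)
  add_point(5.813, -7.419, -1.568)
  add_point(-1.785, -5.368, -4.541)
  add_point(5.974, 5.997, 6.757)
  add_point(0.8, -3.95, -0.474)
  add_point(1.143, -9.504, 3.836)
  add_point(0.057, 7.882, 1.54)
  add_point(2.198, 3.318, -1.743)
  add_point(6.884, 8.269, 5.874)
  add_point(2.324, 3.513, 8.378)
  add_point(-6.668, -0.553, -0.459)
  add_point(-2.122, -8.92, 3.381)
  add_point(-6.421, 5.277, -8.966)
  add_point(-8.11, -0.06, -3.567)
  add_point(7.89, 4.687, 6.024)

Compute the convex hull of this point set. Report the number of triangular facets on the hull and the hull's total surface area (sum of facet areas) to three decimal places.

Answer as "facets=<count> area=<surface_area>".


facets=22 area=691.942

13 of the 15 inputs are extreme points: [1, 2, 3, 5, 6, 7, 8, 9, 10, 11, 12, 13, 14].

Per-facet area ½‖(b−a)×(c−a)‖:
  f1: (p9, p5, p14) → 42.2255
  f2: (p1, p5, p14) → 53.6325
  f3: (p11, p9, p5) → 23.1473
  f4: (p8, p6, p9) → 26.3013
  f5: (p8, p1, p14) → 17.8897
  f6: (p2, p11, p13) → 35.8376
  f7: (p2, p1, p5) → 30.3679
  f8: (p2, p11, p5) → 14.3626
  f9: (p10, p11, p13) → 13.7085
  f10: (p10, p11, p9) → 64.8748
  f11: (p10, p6, p13) → 18.0568
  f12: (p10, p6, p9) → 46.0478
  f13: (p3, p9, p14) → 5.1665
  f14: (p3, p8, p14) → 3.1529
  f15: (p3, p8, p9) → 3.2273
  f16: (p12, p8, p6) → 23.4030
  f17: (p12, p2, p1) → 38.7203
  f18: (p12, p6, p13) → 46.3914
  f19: (p12, p2, p13) → 31.7327
  f20: (p7, p8, p1) → 55.2213
  f21: (p7, p12, p1) → 58.8860
  f22: (p7, p12, p8) → 39.5883
Σ area = 691.942

Euler characteristic 13−33+22 = 2 ✓


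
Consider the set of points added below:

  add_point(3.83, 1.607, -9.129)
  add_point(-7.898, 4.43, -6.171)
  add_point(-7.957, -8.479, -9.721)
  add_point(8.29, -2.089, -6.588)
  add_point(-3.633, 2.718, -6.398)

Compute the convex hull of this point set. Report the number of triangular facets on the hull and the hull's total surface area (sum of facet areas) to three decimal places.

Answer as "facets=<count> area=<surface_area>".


Hull vertices (4/5): indices [0, 1, 2, 3].

Area of each hull facet:
  f1: (p1, p3, p2) → 108.9156
  f2: (p0, p3, p2) → 48.3746
  f3: (p0, p1, p2) → 79.8633
  f4: (p0, p1, p3) → 27.9384
Σ area = 265.092

Euler: V−E+F = 4−6+4 = 2.

facets=4 area=265.092


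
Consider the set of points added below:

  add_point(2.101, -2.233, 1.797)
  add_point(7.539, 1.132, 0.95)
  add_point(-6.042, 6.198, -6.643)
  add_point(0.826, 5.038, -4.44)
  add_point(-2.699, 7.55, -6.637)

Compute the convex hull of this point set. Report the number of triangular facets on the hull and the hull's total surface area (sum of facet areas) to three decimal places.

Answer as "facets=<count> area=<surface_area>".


facets=6 area=140.727

Hull vertices (5/5): indices [0, 1, 2, 3, 4].

Facet areas (half cross-product norm):
  f1: (p3, p0, p2) → 31.7313
  f2: (p3, p0, p1) → 29.0075
  f3: (p4, p0, p2) → 24.8036
  f4: (p4, p0, p1) → 43.8932
  f5: (p4, p3, p2) → 7.6782
  f6: (p4, p3, p1) → 3.6136
Σ area = 140.727

Euler: V−E+F = 5−9+6 = 2.


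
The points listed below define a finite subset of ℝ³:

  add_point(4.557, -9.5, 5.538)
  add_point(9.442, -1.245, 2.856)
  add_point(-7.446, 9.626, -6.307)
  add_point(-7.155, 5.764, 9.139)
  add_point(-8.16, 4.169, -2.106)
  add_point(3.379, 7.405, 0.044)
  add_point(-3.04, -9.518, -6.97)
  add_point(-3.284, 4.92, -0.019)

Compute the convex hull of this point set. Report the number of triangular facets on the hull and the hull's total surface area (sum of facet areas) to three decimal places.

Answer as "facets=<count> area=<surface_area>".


Points on the hull: [0, 1, 2, 3, 4, 5, 6] (7 of 8).

Per-facet area ½‖(b−a)×(c−a)‖:
  f1: (p3, p6, p4) → 80.2226
  f2: (p0, p6, p1) → 72.8554
  f3: (p0, p3, p1) → 92.8844
  f4: (p0, p3, p6) → 141.5506
  f5: (p2, p6, p4) → 46.9323
  f6: (p2, p3, p4) → 34.6473
  f7: (p5, p6, p1) → 96.5966
  f8: (p5, p2, p6) → 117.6486
  f9: (p5, p3, p1) → 75.6379
  f10: (p5, p2, p3) → 85.3404
Σ area = 844.316

Check V−E+F: 7 − 15 + 10 = 2.

facets=10 area=844.316


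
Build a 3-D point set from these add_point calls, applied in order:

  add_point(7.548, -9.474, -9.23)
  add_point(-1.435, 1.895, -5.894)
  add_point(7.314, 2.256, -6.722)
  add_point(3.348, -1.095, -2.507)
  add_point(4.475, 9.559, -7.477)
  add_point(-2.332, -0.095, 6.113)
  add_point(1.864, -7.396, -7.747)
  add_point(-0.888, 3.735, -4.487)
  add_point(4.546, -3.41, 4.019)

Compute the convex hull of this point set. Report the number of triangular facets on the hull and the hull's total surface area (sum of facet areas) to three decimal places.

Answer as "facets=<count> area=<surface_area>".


8 of the 9 inputs are extreme points: [0, 1, 2, 4, 5, 6, 7, 8].

Area of each hull facet:
  f1: (p8, p4, p5) → 67.9155
  f2: (p6, p1, p5) → 61.1216
  f3: (p6, p8, p5) → 49.3652
  f4: (p6, p8, p0) → 39.2462
  f5: (p6, p4, p0) → 52.4318
  f6: (p6, p1, p4) → 42.7186
  f7: (p7, p4, p5) → 36.8610
  f8: (p7, p1, p5) → 13.0506
  f9: (p7, p1, p4) → 8.8956
  f10: (p2, p4, p0) → 21.1522
  f11: (p2, p8, p0) → 72.1428
  f12: (p2, p8, p4) → 44.3837
Σ area = 509.285

Euler characteristic 8−18+12 = 2 ✓

facets=12 area=509.285


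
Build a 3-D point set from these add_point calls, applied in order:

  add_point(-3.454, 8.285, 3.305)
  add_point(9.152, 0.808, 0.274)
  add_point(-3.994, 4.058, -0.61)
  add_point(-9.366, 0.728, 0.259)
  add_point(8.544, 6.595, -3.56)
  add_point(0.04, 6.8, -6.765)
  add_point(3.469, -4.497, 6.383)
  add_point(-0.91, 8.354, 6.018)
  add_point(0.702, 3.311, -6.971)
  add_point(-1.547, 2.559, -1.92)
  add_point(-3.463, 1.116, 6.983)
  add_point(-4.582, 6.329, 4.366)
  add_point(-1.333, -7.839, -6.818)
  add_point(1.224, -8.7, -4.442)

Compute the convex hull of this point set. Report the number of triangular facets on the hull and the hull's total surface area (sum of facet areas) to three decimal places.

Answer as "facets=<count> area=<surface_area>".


Hull vertices (12/14): indices [0, 1, 3, 4, 5, 6, 7, 8, 10, 11, 12, 13].

Per-facet area ½‖(b−a)×(c−a)‖:
  f1: (p6, p13, p3) → 81.7912
  f2: (p6, p13, p1) → 56.3683
  f3: (p12, p13, p3) → 24.0142
  f4: (p4, p12, p8) → 44.9240
  f5: (p4, p13, p1) → 43.2725
  f6: (p4, p12, p13) → 30.2812
  f7: (p10, p6, p3) → 36.0746
  f8: (p7, p6, p1) → 63.1674
  f9: (p7, p4, p1) → 46.1318
  f10: (p7, p4, p0) → 25.2225
  f11: (p7, p10, p6) → 32.7207
  f12: (p5, p4, p8) → 15.9161
  f13: (p5, p4, p0) → 48.9009
  f14: (p5, p0, p3) → 53.1171
  f15: (p5, p12, p3) → 82.8785
  f16: (p5, p12, p8) → 7.3795
  f17: (p11, p0, p3) → 8.6432
  f18: (p11, p10, p3) → 24.1739
  f19: (p11, p7, p0) → 4.6397
  f20: (p11, p7, p10) → 13.3423
Σ area = 742.960

Check V−E+F: 12 − 30 + 20 = 2.

facets=20 area=742.960


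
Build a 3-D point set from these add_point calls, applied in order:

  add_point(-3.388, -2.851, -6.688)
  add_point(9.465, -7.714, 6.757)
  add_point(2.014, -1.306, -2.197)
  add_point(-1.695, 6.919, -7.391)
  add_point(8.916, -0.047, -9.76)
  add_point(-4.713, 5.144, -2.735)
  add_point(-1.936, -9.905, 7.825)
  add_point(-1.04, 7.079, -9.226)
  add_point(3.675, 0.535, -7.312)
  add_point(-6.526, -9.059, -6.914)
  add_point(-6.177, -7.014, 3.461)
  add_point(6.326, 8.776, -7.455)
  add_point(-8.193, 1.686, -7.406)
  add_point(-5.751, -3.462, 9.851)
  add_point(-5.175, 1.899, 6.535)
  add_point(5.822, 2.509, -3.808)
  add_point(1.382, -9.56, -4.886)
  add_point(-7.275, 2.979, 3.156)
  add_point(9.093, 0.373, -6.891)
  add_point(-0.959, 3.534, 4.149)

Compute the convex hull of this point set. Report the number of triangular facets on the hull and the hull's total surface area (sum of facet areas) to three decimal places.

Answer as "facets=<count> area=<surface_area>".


Extreme-point indices: [1, 3, 4, 5, 6, 7, 9, 10, 11, 12, 13, 14, 16, 17, 18, 19] — 16 of 20 on the boundary.

Per-facet area ½‖(b−a)×(c−a)‖:
  f1: (p6, p13, p1) → 42.3787
  f2: (p7, p4, p11) → 36.7989
  f3: (p18, p11, p1) → 58.9661
  f4: (p18, p4, p1) → 14.5043
  f5: (p18, p4, p11) → 12.8564
  f6: (p16, p4, p1) → 92.8267
  f7: (p16, p6, p1) → 72.0297
  f8: (p19, p17, p11) → 43.1991
  f9: (p19, p11, p1) → 113.9056
  f10: (p19, p13, p1) → 76.4291
  f11: (p3, p7, p11) → 7.5324
  f12: (p3, p7, p12) → 7.7519
  f13: (p9, p16, p6) → 53.7435
  f14: (p9, p16, p4) → 48.5344
  f15: (p9, p7, p12) → 43.8712
  f16: (p9, p7, p4) → 101.1664
  f17: (p14, p17, p13) → 10.3893
  f18: (p14, p19, p13) → 13.0613
  f19: (p14, p19, p17) → 10.5272
  f20: (p5, p17, p11) → 28.0195
  f21: (p5, p3, p11) → 19.5426
  f22: (p5, p17, p12) → 22.2776
  f23: (p5, p3, p12) → 19.5651
  f24: (p10, p6, p13) → 22.6766
  f25: (p10, p9, p6) → 29.2092
  f26: (p10, p9, p12) → 57.0032
  f27: (p10, p17, p12) → 53.5343
  f28: (p10, p17, p13) → 32.9051
Σ area = 1145.205

Euler: V−E+F = 16−42+28 = 2.

facets=28 area=1145.205


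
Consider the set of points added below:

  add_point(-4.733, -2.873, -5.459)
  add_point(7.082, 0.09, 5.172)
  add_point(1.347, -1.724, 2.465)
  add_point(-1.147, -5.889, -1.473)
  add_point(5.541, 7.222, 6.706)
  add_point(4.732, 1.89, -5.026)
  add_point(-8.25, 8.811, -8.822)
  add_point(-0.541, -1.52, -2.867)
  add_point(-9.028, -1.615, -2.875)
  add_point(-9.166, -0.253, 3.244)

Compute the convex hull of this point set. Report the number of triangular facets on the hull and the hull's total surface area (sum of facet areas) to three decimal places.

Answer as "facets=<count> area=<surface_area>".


8 of the 10 inputs are extreme points: [0, 1, 3, 4, 5, 6, 8, 9].

Facet areas (half cross-product norm):
  f1: (p3, p1, p9) → 66.0785
  f2: (p4, p1, p9) → 60.2166
  f3: (p4, p6, p9) → 125.8939
  f4: (p8, p6, p9) → 36.0239
  f5: (p8, p3, p9) → 28.4369
  f6: (p5, p3, p1) → 52.0047
  f7: (p5, p4, p1) → 39.5857
  f8: (p5, p4, p6) → 97.6706
  f9: (p0, p8, p6) → 30.9535
  f10: (p0, p8, p3) → 15.2606
  f11: (p0, p5, p6) → 66.2918
  f12: (p0, p5, p3) → 30.8307
Σ area = 649.247

Check V−E+F: 8 − 18 + 12 = 2.

facets=12 area=649.247


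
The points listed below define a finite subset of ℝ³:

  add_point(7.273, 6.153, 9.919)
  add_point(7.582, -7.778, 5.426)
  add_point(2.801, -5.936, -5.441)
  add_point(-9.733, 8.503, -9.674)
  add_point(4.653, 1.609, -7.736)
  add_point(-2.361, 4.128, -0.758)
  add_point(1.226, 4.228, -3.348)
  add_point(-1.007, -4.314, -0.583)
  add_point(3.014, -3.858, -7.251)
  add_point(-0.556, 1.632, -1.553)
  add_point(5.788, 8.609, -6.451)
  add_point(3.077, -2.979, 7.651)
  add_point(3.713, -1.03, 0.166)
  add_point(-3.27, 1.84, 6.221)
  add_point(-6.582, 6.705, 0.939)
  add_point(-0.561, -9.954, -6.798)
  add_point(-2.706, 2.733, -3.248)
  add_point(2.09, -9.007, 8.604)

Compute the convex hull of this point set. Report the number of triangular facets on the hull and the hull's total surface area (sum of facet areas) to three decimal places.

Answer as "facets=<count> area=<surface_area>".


facets=18 area=1097.245

11 of the 18 inputs are extreme points: [0, 1, 2, 3, 4, 8, 10, 13, 14, 15, 17].

Triangle areas on the boundary:
  f1: (p0, p10, p3) → 126.1993
  f2: (p0, p10, p1) → 120.1005
  f3: (p4, p10, p1) → 54.6638
  f4: (p4, p10, p3) → 56.0048
  f5: (p14, p0, p3) → 60.7117
  f6: (p14, p13, p3) → 23.4827
  f7: (p14, p13, p0) → 44.2992
  f8: (p17, p0, p1) → 47.3096
  f9: (p17, p13, p0) → 73.2587
  f10: (p17, p15, p1) → 47.7923
  f11: (p17, p15, p3) → 160.8943
  f12: (p17, p13, p3) → 87.4034
  f13: (p8, p4, p1) → 38.9160
  f14: (p8, p15, p3) → 61.5452
  f15: (p8, p4, p3) → 45.4044
  f16: (p2, p15, p1) → 30.3281
  f17: (p2, p8, p1) → 12.2211
  f18: (p2, p8, p15) → 6.7095
Σ area = 1097.245

Euler characteristic 11−27+18 = 2 ✓


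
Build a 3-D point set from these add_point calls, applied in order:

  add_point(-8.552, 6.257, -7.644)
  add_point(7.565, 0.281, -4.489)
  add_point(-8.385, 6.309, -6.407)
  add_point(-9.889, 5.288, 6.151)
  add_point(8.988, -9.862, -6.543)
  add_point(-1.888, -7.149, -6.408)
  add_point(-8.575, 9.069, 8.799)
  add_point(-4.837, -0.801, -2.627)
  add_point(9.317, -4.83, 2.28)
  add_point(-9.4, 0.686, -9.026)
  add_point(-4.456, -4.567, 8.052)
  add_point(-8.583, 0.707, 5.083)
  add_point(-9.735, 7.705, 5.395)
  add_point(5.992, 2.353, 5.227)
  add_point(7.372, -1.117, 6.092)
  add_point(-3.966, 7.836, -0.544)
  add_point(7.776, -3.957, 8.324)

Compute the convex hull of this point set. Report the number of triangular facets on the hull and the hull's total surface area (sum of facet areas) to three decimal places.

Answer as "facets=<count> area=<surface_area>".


15 of the 17 inputs are extreme points: [0, 1, 3, 4, 5, 6, 8, 9, 10, 11, 12, 13, 14, 15, 16].

Facet areas (half cross-product norm):
  f1: (p16, p4, p8) → 14.3469
  f2: (p16, p10, p4) → 98.1972
  f3: (p11, p9, p3) → 33.7684
  f4: (p11, p10, p3) → 12.0728
  f5: (p11, p10, p9) → 46.5818
  f6: (p5, p9, p4) → 35.8451
  f7: (p5, p10, p4) → 81.5193
  f8: (p5, p10, p9) → 83.2440
  f9: (p0, p9, p4) → 58.6447
  f10: (p1, p4, p8) → 40.4689
  f11: (p1, p0, p4) → 82.7491
  f12: (p1, p0, p15) → 61.3063
  f13: (p6, p0, p15) → 38.4519
  f14: (p6, p10, p3) → 24.3456
  f15: (p6, p16, p10) → 84.8249
  f16: (p12, p6, p3) → 4.8583
  f17: (p12, p6, p0) → 11.6505
  f18: (p12, p9, p3) → 20.1273
  f19: (p12, p0, p9) → 36.0974
  f20: (p13, p6, p16) → 52.2469
  f21: (p13, p1, p8) → 34.7876
  f22: (p13, p1, p15) → 62.4482
  f23: (p13, p6, p15) → 66.8685
  f24: (p14, p16, p8) → 10.1993
  f25: (p14, p13, p8) → 8.9596
  f26: (p14, p13, p16) → 3.2311
Σ area = 1107.841

Euler: V−E+F = 15−39+26 = 2.

facets=26 area=1107.841
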